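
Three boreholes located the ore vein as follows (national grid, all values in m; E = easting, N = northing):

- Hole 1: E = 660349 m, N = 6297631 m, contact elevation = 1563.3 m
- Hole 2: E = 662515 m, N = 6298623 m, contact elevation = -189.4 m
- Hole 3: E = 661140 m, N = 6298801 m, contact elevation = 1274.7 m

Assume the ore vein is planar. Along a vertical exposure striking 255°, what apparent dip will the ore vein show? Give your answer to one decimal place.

40.7°

Two edge vectors: Hole 1→Hole 2 = (2166, 992, -1752.7), Hole 1→Hole 3 = (791, 1170, -288.6).
Normal n = (Hole 1→Hole 2) × (Hole 1→Hole 3) = (1764367.8, -761278.1, 1749548).
So ∂z/∂E = −n_x/n_z = −1.00847 and ∂z/∂N = −n_y/n_z = 0.43513.
Unit vector along 255° is (sin 255°, cos 255°) = (-0.9659, -0.2588).
Slope in that direction = a·(-0.9659) + b·(-0.2588) = 0.86149.
Apparent dip = arctan|0.86149| = 40.7° (true dip is 47.7°, so apparent ≤ true as expected).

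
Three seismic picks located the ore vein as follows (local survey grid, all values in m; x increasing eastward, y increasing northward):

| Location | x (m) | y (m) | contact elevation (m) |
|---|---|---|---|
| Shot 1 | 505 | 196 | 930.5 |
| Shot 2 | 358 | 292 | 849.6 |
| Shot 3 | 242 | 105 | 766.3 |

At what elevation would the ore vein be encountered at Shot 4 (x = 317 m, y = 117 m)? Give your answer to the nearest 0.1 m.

Two edge vectors: Shot 1→Shot 2 = (-147, 96, -80.9), Shot 1→Shot 3 = (-263, -91, -164.2).
Normal n = (Shot 1→Shot 2) × (Shot 1→Shot 3) = (-23125.1, -2860.7, 38625).
So ∂z/∂x = −n_x/n_z = 0.59871 and ∂z/∂y = −n_y/n_z = 0.07406.
Intercept c from Shot 1: 930.5 − 302.35 − 14.52 = 613.64.
At (317, 117): z = 189.8 + 8.7 + 613.64 = 812.1 m.

812.1 m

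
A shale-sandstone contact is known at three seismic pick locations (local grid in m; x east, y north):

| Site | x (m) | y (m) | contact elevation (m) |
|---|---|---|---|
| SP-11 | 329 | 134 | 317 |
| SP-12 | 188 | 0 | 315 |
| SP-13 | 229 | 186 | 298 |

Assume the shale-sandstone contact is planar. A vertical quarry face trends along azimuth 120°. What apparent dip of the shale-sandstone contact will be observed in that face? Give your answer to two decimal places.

Two edge vectors: SP-11→SP-12 = (-141, -134, -2), SP-11→SP-13 = (-100, 52, -19).
Normal n = (SP-11→SP-12) × (SP-11→SP-13) = (2650, -2479, -20732).
So ∂z/∂x = −n_x/n_z = 0.12782 and ∂z/∂y = −n_y/n_z = −0.11957.
Unit vector along 120° is (sin 120°, cos 120°) = (0.8660, -0.5000).
Slope in that direction = a·(0.8660) + b·(-0.5000) = 0.17048.
Apparent dip = arctan|0.17048| = 9.67° (true dip is 9.9°, so apparent ≤ true as expected).

9.67°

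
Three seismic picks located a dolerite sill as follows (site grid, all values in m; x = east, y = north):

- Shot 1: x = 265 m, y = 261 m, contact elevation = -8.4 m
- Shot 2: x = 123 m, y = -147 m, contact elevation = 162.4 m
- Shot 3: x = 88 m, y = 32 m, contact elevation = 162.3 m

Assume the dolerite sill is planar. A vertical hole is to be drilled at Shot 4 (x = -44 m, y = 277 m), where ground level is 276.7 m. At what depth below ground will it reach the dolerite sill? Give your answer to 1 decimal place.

49.9 m

Let the plane be z = a·x + b·y + c.
Shot 2−Shot 1: −142a − 408b = 170.8;  Shot 3−Shot 1: −177a − 229b = 170.7.
Solving gives a = −0.76912, b = −0.15094.
Then c = -8.4 − a·265 − b·261 = 234.81.
At (-44, 277): z_contact = 33.84 − 41.81 + 234.81 = 226.84 m.
Depth below ground = 276.7 − 226.84 = 49.9 m.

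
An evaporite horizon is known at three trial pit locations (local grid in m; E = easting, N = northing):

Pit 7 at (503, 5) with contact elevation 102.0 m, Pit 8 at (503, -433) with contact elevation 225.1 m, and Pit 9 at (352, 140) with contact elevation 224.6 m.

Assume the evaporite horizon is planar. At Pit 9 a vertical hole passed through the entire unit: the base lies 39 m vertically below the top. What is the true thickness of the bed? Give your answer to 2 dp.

26.24 m

Let the plane be z = a·E + b·N + c.
Pit 8−Pit 7: 0a − 438b = 123.1;  Pit 9−Pit 7: −151a + 135b = 122.6.
Solving gives a = −1.06319, b = −0.28105.
|∇z| = √(a²+b²) = 1.09971, so dip δ = arctan(1.09971) = 47.72°.
True thickness = vertical thickness × cos δ = 39 × cos 47.72° = 26.24 m.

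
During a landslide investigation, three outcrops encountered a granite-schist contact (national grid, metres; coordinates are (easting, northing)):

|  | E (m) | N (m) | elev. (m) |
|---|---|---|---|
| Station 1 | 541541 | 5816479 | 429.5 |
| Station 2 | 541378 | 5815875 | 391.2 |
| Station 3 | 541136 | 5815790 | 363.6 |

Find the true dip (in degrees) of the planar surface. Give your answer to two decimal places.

6.14°

Two edge vectors: Station 1→Station 2 = (-163, -604, -38.3), Station 1→Station 3 = (-405, -689, -65.9).
Normal n = (Station 1→Station 2) × (Station 1→Station 3) = (13414.9, 4769.8, -132313).
So ∂z/∂E = −n_x/n_z = 0.10139 and ∂z/∂N = −n_y/n_z = 0.03605.
Gradient magnitude |∇z| = √(a² + b²) = √(0.01028 + 0.00130) = 0.10761.
True dip = arctan(0.10761) = 6.14°, dipping toward WSW (azimuth ≈ 250°).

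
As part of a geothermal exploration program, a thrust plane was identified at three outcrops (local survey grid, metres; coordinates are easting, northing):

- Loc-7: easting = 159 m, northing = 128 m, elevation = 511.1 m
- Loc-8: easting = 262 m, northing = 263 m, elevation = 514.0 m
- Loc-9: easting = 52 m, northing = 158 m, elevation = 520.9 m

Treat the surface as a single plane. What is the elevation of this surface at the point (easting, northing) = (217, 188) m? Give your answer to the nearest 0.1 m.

Two edge vectors: Loc-7→Loc-8 = (103, 135, 2.9), Loc-7→Loc-9 = (-107, 30, 9.8).
Normal n = (Loc-7→Loc-8) × (Loc-7→Loc-9) = (1236, -1319.7, 17535).
So ∂z/∂easting = −n_x/n_z = −0.07049 and ∂z/∂northing = −n_y/n_z = 0.07526.
Intercept c from Loc-7: 511.1 + 11.21 − 9.63 = 512.67.
At (217, 188): z = −15.3 + 14.1 + 512.67 = 511.5 m.

511.5 m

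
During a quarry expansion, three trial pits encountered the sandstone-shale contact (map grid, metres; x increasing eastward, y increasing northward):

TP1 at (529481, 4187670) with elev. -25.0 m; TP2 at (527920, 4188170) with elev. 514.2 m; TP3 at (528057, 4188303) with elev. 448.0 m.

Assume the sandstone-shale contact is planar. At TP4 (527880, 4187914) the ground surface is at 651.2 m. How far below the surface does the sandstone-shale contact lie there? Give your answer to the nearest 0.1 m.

94.5 m

Let the plane be z = a·x + b·y + c.
TP2−TP1: −1561a + 500b = 539.2;  TP3−TP1: −1424a + 633b = 473.
Solving gives a = −0.379604003, b = −0.106723696.
Then c = -25 − a·529481 − b·4187670 = 647891.73.
At (527880, 4187914): z_contact = −200385.36 − 446949.66 + 647891.73 = 556.71 m.
Depth below ground = 651.2 − 556.71 = 94.5 m.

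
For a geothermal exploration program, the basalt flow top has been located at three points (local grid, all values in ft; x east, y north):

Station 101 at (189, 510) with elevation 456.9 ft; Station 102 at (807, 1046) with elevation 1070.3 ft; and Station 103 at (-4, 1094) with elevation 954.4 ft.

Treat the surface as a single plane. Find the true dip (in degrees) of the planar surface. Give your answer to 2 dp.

43.17°

Two edge vectors: Station 101→Station 102 = (618, 536, 613.4), Station 101→Station 103 = (-193, 584, 497.5).
Normal n = (Station 101→Station 102) × (Station 101→Station 103) = (-91565.6, -425841.2, 464360).
So ∂z/∂x = −n_x/n_z = 0.19719 and ∂z/∂y = −n_y/n_z = 0.91705.
Gradient magnitude |∇z| = √(a² + b²) = √(0.03888 + 0.84098) = 0.93801.
True dip = arctan(0.93801) = 43.17°, dipping toward SSW (azimuth ≈ 192°).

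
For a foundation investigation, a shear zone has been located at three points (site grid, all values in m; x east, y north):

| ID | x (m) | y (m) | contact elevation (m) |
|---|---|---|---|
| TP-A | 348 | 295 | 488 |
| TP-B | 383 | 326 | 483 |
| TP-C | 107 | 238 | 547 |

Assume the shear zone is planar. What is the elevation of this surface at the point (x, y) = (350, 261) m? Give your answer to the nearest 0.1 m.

Let the plane be z = a·x + b·y + c.
TP-B−TP-A: 35a + 31b = −5;  TP-C−TP-A: −241a − 57b = 59.
Solving gives a = −0.28196, b = 0.15705.
Then c = 488 − a·348 − b·295 = 539.79.
At (350, 261): z = −98.7 + 41.0 + 539.79 = 482.1 m.

482.1 m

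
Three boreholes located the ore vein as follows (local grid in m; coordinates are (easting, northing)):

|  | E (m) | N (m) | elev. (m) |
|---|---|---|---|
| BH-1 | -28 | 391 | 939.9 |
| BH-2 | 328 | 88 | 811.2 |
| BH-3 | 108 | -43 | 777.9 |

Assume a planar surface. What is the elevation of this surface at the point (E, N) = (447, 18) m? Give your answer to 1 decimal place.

779.3 m

Two edge vectors: BH-1→BH-2 = (356, -303, -128.7), BH-1→BH-3 = (136, -434, -162).
Normal n = (BH-1→BH-2) × (BH-1→BH-3) = (-6769.8, 40168.8, -113296).
So ∂z/∂E = −n_x/n_z = −0.05975 and ∂z/∂N = −n_y/n_z = 0.35455.
Intercept c from BH-1: 939.9 − 1.67 − 138.63 = 799.60.
At (447, 18): z = −26.7 + 6.4 + 799.60 = 779.3 m.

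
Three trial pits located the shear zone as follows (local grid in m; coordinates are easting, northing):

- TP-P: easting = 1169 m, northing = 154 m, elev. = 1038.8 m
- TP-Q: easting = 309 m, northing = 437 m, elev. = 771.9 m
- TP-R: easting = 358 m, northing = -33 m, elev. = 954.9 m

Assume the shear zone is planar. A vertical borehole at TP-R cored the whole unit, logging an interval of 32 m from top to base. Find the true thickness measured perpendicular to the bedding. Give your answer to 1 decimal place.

29.6 m

Let the plane be z = a·easting + b·northing + c.
TP-Q−TP-P: −860a + 283b = −266.9;  TP-R−TP-P: −811a − 187b = −83.9.
Solving gives a = 0.18870, b = −0.36969.
|∇z| = √(a²+b²) = 0.41506, so dip δ = arctan(0.41506) = 22.54°.
True thickness = vertical thickness × cos δ = 32 × cos 22.54° = 29.6 m.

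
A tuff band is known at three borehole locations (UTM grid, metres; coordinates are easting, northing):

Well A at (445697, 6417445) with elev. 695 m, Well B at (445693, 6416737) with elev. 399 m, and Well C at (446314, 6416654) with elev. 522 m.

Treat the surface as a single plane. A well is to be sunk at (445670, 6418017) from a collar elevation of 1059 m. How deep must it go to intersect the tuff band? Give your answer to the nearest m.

Let the plane be z = a·easting + b·northing + c.
Well B−Well A: −4a − 708b = −296;  Well C−Well A: 617a − 791b = −173.
Solving gives a = 0.25375455, b = 0.41664545.
Then c = 695 − a·445697 − b·6417445 = −2786201.93.
At (445670, 6418017): z_contact = 113090.8 + 2674037.6 − 2786201.93 = 926.5 m.
Depth below ground = 1059 − 926.5 = 133 m.

133 m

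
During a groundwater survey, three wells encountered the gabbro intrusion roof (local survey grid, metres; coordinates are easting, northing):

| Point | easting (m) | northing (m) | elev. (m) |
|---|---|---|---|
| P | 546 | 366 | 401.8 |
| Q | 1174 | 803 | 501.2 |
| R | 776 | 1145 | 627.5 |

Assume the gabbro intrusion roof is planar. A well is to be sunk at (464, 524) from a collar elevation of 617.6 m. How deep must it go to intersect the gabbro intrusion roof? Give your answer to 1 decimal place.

163.0 m

Let the plane be z = a·easting + b·northing + c.
Q−P: 628a + 437b = 99.4;  R−P: 230a + 779b = 225.7.
Solving gives a = −0.054536, b = 0.305832.
Then c = 401.8 − a·546 − b·366 = 319.64.
At (464, 524): z_contact = −25.30 + 160.26 + 319.64 = 454.59 m.
Depth below ground = 617.6 − 454.59 = 163.0 m.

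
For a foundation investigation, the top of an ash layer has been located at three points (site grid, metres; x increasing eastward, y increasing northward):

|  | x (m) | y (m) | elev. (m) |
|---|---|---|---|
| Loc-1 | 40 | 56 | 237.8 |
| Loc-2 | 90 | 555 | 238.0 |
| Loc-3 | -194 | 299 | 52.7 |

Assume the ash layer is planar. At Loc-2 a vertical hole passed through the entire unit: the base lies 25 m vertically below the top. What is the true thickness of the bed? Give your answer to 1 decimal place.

Two edge vectors: Loc-1→Loc-2 = (50, 499, 0.2), Loc-1→Loc-3 = (-234, 243, -185.1).
Normal n = (Loc-1→Loc-2) × (Loc-1→Loc-3) = (-92413.5, 9208.2, 128916).
So ∂z/∂x = −n_x/n_z = 0.71685 and ∂z/∂y = −n_y/n_z = −0.07143.
|∇z| = √(a²+b²) = 0.72040, so dip δ = arctan(0.72040) = 35.77°.
True thickness = vertical thickness × cos δ = 25 × cos 35.77° = 20.3 m.

20.3 m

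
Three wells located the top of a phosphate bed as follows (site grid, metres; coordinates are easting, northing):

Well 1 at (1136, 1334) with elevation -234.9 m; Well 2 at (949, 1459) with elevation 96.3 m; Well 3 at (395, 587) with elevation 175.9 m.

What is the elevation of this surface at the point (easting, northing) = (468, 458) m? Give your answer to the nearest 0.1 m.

Let the plane be z = a·easting + b·northing + c.
Well 2−Well 1: −187a + 125b = 331.2;  Well 3−Well 1: −741a − 747b = 410.8.
Solving gives a = −1.286003, b = 0.725740.
Then c = -234.9 − a·1136 − b·1334 = 257.86.
At (468, 458): z = −601.8 + 332.4 + 257.86 = -11.6 m.

-11.6 m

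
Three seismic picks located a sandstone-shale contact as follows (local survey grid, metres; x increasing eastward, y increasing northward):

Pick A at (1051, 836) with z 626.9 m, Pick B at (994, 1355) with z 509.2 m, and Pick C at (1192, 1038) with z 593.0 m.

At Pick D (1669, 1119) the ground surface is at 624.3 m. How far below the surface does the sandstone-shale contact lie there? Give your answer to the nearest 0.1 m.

14.2 m

Two edge vectors: Pick A→Pick B = (-57, 519, -117.7), Pick A→Pick C = (141, 202, -33.9).
Normal n = (Pick A→Pick B) × (Pick A→Pick C) = (6181.3, -18528, -84693).
So ∂z/∂x = −n_x/n_z = 0.072985 and ∂z/∂y = −n_y/n_z = −0.218767.
Intercept c from Pick A: 626.9 − 76.71 + 182.89 = 733.08.
At (1669, 1119): z_contact = 121.81 − 244.80 + 733.08 = 610.09 m.
Depth below ground = 624.3 − 610.09 = 14.2 m.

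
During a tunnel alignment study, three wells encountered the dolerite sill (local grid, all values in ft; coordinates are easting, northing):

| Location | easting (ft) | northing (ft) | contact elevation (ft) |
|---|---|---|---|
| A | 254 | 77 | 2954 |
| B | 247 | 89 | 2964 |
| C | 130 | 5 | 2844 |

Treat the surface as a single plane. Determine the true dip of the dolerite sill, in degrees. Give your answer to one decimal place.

Two edge vectors: A→B = (-7, 12, 10), A→C = (-124, -72, -110).
Normal n = (A→B) × (A→C) = (-600, -2010, 1992).
So ∂z/∂easting = −n_x/n_z = 0.30120 and ∂z/∂northing = −n_y/n_z = 1.00904.
Gradient magnitude |∇z| = √(a² + b²) = √(0.09072 + 1.01815) = 1.05303.
True dip = arctan(1.05303) = 46.5°, dipping toward SSW (azimuth ≈ 197°).

46.5°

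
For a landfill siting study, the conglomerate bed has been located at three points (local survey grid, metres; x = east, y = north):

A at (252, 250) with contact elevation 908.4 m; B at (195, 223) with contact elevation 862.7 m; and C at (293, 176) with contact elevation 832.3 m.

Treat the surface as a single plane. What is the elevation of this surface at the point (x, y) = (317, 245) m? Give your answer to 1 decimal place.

918.8 m

Let the plane be z = a·x + b·y + c.
B−A: −57a − 27b = −45.7;  C−A: 41a − 74b = −76.1.
Solving gives a = 0.24922, b = 1.16646.
Then c = 908.4 − a·252 − b·250 = 553.98.
At (317, 245): z = 79.0 + 285.8 + 553.98 = 918.8 m.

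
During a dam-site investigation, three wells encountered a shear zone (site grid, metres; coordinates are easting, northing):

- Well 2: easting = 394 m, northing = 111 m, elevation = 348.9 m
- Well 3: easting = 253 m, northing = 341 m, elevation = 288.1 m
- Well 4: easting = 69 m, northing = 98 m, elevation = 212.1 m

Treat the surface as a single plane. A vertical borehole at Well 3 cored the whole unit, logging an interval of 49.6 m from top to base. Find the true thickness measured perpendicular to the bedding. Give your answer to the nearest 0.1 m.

45.7 m

Two edge vectors: Well 2→Well 3 = (-141, 230, -60.8), Well 2→Well 4 = (-325, -13, -136.8).
Normal n = (Well 2→Well 3) × (Well 2→Well 4) = (-32254.4, 471.2, 76583).
So ∂z/∂easting = −n_x/n_z = 0.42117 and ∂z/∂northing = −n_y/n_z = −0.00615.
|∇z| = √(a²+b²) = 0.42121, so dip δ = arctan(0.42121) = 22.84°.
True thickness = vertical thickness × cos δ = 49.6 × cos 22.84° = 45.7 m.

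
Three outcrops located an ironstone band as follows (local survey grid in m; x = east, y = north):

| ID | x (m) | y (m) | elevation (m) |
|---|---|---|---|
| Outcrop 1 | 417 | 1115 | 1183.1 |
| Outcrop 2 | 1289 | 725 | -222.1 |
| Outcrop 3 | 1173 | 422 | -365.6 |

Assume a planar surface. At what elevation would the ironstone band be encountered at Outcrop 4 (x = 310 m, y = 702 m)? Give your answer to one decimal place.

Two edge vectors: Outcrop 1→Outcrop 2 = (872, -390, -1405.2), Outcrop 1→Outcrop 3 = (756, -693, -1548.7).
Normal n = (Outcrop 1→Outcrop 2) × (Outcrop 1→Outcrop 3) = (-369810.6, 288135.2, -309456).
So ∂z/∂x = −n_x/n_z = −1.195035 and ∂z/∂y = −n_y/n_z = 0.931102.
Intercept c from Outcrop 1: 1183.1 + 498.33 − 1038.18 = 643.25.
At (310, 702): z = −370.5 + 653.6 + 643.25 = 926.4 m.

926.4 m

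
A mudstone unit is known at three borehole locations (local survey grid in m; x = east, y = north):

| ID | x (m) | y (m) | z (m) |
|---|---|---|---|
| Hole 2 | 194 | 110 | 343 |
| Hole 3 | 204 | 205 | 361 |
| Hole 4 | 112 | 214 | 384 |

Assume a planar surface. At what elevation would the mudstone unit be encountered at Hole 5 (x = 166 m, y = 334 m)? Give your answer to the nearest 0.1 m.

397.3 m

Two edge vectors: Hole 2→Hole 3 = (10, 95, 18), Hole 2→Hole 4 = (-82, 104, 41).
Normal n = (Hole 2→Hole 3) × (Hole 2→Hole 4) = (2023, -1886, 8830).
So ∂z/∂x = −n_x/n_z = −0.22911 and ∂z/∂y = −n_y/n_z = 0.21359.
Intercept c from Hole 2: 343 + 44.45 − 23.49 = 363.95.
At (166, 334): z = −38.0 + 71.3 + 363.95 = 397.3 m.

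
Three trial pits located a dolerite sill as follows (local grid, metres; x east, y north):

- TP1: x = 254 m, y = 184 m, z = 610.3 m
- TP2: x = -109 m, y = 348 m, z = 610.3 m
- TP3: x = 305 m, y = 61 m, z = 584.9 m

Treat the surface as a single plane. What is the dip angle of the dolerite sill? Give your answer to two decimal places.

15.58°

Two edge vectors: TP1→TP2 = (-363, 164, 0), TP1→TP3 = (51, -123, -25.4).
Normal n = (TP1→TP2) × (TP1→TP3) = (-4165.6, -9220.2, 36285).
So ∂z/∂x = −n_x/n_z = 0.11480 and ∂z/∂y = −n_y/n_z = 0.25411.
Gradient magnitude |∇z| = √(a² + b²) = √(0.01318 + 0.06457) = 0.27883.
True dip = arctan(0.27883) = 15.58°, dipping toward SSW (azimuth ≈ 204°).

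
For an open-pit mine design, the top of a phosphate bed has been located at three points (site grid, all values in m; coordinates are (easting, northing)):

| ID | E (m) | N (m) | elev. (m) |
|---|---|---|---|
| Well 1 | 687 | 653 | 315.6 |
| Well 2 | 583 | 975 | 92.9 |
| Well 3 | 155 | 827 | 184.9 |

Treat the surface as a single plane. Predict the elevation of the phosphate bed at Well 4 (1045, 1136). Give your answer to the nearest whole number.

Two edge vectors: Well 1→Well 2 = (-104, 322, -222.7), Well 1→Well 3 = (-532, 174, -130.7).
Normal n = (Well 1→Well 2) × (Well 1→Well 3) = (-3335.6, 104883.6, 153208).
So ∂z/∂E = −n_x/n_z = 0.02177 and ∂z/∂N = −n_y/n_z = −0.68458.
Intercept c from Well 1: 315.6 − 14.96 + 447.03 = 747.68.
At (1045, 1136): z = 22.8 − 777.7 + 747.68 = -7.3 m.

-7 m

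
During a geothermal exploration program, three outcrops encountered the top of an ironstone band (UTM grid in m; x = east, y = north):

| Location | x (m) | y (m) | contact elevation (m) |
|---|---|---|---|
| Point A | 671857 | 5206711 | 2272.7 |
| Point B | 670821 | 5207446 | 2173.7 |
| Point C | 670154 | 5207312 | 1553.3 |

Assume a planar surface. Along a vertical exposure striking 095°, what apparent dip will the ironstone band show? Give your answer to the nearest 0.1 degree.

33.6°

Let the plane be z = a·x + b·y + c.
Point B−Point A: −1036a + 735b = −99;  Point C−Point A: −1703a + 601b = −719.4.
Solving gives a = 0.74596, b = 0.91675.
Unit vector along 095° is (sin 95°, cos 95°) = (0.9962, -0.0872).
Slope in that direction = a·(0.9962) + b·(-0.0872) = 0.66322.
Apparent dip = arctan|0.66322| = 33.6° (true dip is 49.8°, so apparent ≤ true as expected).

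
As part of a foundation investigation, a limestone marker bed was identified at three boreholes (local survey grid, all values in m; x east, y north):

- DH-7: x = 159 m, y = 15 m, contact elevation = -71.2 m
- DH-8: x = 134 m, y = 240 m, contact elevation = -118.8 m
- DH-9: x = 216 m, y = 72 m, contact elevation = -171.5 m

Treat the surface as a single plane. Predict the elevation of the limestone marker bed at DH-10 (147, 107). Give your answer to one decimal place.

-88.2 m

Let the plane be z = a·x + b·y + c.
DH-8−DH-7: −25a + 225b = −47.6;  DH-9−DH-7: 57a + 57b = −100.3.
Solving gives a = −1.39328, b = −0.36636.
Then c = -71.2 − a·159 − b·15 = 155.83.
At (147, 107): z = −204.8 − 39.2 + 155.83 = -88.2 m.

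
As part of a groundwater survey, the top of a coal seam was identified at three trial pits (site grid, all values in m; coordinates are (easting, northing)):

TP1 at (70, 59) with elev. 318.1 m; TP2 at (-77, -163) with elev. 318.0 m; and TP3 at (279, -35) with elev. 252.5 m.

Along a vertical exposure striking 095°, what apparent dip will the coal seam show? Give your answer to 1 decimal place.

14.3°

Let the plane be z = a·E + b·N + c.
TP2−TP1: −147a − 222b = −0.1;  TP3−TP1: 209a − 94b = −65.6.
Solving gives a = −0.24169, b = 0.16049.
Unit vector along 095° is (sin 95°, cos 95°) = (0.9962, -0.0872).
Slope in that direction = a·(0.9962) + b·(-0.0872) = −0.25476.
Apparent dip = arctan|0.25476| = 14.3° (true dip is 16.2°, so apparent ≤ true as expected).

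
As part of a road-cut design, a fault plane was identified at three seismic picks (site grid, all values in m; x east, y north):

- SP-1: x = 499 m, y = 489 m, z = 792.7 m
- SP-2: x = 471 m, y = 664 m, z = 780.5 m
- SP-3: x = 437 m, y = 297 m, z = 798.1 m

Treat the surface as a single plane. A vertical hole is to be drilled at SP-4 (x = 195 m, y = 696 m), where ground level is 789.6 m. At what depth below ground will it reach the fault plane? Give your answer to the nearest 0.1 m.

Let the plane be z = a·x + b·y + c.
SP-2−SP-1: −28a + 175b = −12.2;  SP-3−SP-1: −62a − 192b = 5.4.
Solving gives a = 0.08612, b = −0.05593.
Then c = 792.7 − a·499 − b·489 = 777.08.
At (195, 696): z_contact = 16.79 − 38.93 + 777.08 = 754.94 m.
Depth below ground = 789.6 − 754.94 = 34.7 m.

34.7 m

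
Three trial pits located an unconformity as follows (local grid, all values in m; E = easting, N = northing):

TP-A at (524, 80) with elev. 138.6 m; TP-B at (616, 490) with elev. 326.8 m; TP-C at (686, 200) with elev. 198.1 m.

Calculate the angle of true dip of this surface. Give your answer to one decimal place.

Let the plane be z = a·E + b·N + c.
TP-B−TP-A: 92a + 410b = 188.2;  TP-C−TP-A: 162a + 120b = 59.5.
Solving gives a = 0.03270, b = 0.45169.
Gradient magnitude |∇z| = √(a² + b²) = √(0.00107 + 0.20402) = 0.45287.
True dip = arctan(0.45287) = 24.4°, dipping toward S (azimuth ≈ 184°).

24.4°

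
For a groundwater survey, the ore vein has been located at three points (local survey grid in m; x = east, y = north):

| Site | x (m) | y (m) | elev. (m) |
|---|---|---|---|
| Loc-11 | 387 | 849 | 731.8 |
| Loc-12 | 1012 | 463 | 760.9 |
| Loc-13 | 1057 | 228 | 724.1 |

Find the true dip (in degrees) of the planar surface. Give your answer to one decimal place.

13.9°

Two edge vectors: Loc-11→Loc-12 = (625, -386, 29.1), Loc-11→Loc-13 = (670, -621, -7.7).
Normal n = (Loc-11→Loc-12) × (Loc-11→Loc-13) = (21043.3, 24309.5, -129505).
So ∂z/∂x = −n_x/n_z = 0.16249 and ∂z/∂y = −n_y/n_z = 0.18771.
Gradient magnitude |∇z| = √(a² + b²) = √(0.02640 + 0.03524) = 0.24827.
True dip = arctan(0.24827) = 13.9°, dipping toward SW (azimuth ≈ 221°).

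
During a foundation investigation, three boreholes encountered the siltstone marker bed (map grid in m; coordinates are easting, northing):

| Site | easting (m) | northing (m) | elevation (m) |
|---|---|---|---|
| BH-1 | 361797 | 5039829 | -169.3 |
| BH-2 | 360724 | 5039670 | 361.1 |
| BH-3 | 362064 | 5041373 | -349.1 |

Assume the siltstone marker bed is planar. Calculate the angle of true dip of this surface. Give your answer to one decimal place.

26.1°

Let the plane be z = a·easting + b·northing + c.
BH-2−BH-1: −1073a − 159b = 530.4;  BH-3−BH-1: 267a + 1544b = −179.8.
Solving gives a = −0.48961, b = −0.03178.
Gradient magnitude |∇z| = √(a² + b²) = √(0.23971 + 0.00101) = 0.49064.
True dip = arctan(0.49064) = 26.1°, dipping toward E (azimuth ≈ 086°).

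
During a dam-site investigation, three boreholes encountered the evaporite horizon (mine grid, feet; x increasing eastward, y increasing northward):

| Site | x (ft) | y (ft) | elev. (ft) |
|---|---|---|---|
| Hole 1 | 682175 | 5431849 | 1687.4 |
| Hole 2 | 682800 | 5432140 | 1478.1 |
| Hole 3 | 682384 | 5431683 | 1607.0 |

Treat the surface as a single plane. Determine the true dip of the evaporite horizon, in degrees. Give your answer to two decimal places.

Two edge vectors: Hole 1→Hole 2 = (625, 291, -209.3), Hole 1→Hole 3 = (209, -166, -80.4).
Normal n = (Hole 1→Hole 2) × (Hole 1→Hole 3) = (-58140.2, 6506.3, -164569).
So ∂z/∂x = −n_x/n_z = −0.35329 and ∂z/∂y = −n_y/n_z = 0.03954.
Gradient magnitude |∇z| = √(a² + b²) = √(0.12481 + 0.00156) = 0.35549.
True dip = arctan(0.35549) = 19.57°, dipping toward E (azimuth ≈ 096°).

19.57°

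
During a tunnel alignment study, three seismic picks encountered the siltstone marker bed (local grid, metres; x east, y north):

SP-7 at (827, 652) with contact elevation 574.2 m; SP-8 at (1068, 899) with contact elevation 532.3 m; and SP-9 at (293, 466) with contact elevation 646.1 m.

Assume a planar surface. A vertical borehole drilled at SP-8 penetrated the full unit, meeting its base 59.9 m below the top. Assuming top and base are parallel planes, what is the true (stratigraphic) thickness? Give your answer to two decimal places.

Let the plane be z = a·x + b·y + c.
SP-8−SP-7: 241a + 247b = −41.9;  SP-9−SP-7: −534a − 186b = 71.9.
Solving gives a = −0.11446, b = −0.05796.
|∇z| = √(a²+b²) = 0.12829, so dip δ = arctan(0.12829) = 7.31°.
True thickness = vertical thickness × cos δ = 59.9 × cos 7.31° = 59.41 m.

59.41 m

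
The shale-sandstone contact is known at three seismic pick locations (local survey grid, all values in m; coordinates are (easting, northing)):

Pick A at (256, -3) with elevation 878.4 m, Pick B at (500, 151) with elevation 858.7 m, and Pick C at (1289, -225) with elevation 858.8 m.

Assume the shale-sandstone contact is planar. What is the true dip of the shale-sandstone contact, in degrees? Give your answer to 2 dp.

4.62°

Let the plane be z = a·E + b·N + c.
Pick B−Pick A: 244a + 154b = −19.7;  Pick C−Pick A: 1033a − 222b = −19.6.
Solving gives a = −0.03466, b = −0.07300.
Gradient magnitude |∇z| = √(a² + b²) = √(0.00120 + 0.00533) = 0.08081.
True dip = arctan(0.08081) = 4.62°, dipping toward NNE (azimuth ≈ 025°).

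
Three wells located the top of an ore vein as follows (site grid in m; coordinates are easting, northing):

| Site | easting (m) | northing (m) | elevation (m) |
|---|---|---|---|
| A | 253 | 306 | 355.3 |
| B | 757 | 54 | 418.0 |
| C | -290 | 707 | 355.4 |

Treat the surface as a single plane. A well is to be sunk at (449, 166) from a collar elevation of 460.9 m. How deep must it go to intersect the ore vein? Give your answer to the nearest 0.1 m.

Let the plane be z = a·easting + b·northing + c.
B−A: 504a − 252b = 62.7;  C−A: −543a + 401b = 0.1.
Solving gives a = 0.38561, b = 0.52241.
Then c = 355.3 − a·253 − b·306 = 97.88.
At (449, 166): z_contact = 173.14 + 86.72 + 97.88 = 357.74 m.
Depth below ground = 460.9 − 357.74 = 103.2 m.

103.2 m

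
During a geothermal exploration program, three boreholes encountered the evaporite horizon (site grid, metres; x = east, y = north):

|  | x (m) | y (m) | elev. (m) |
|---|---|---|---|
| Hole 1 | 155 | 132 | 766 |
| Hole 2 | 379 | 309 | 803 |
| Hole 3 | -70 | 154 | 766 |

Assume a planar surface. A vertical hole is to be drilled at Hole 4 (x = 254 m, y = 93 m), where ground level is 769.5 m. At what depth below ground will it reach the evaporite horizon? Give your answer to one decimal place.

Let the plane be z = a·x + b·y + c.
Hole 2−Hole 1: 224a + 177b = 37;  Hole 3−Hole 1: −225a + 22b = 0.
Solving gives a = 0.01819, b = 0.18602.
Then c = 766 − a·155 − b·132 = 738.63.
At (254, 93): z_contact = 4.62 + 17.30 + 738.63 = 760.55 m.
Depth below ground = 769.5 − 760.55 = 9.0 m.

9.0 m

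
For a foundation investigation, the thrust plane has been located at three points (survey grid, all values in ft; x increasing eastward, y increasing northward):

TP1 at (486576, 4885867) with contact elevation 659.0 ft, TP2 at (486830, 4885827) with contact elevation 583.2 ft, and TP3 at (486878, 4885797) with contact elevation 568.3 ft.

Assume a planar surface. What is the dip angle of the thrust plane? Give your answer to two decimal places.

Let the plane be z = a·x + b·y + c.
TP2−TP1: 254a − 40b = −75.8;  TP3−TP1: 302a − 70b = −90.7.
Solving gives a = −0.29439, b = 0.02565.
Gradient magnitude |∇z| = √(a² + b²) = √(0.08666 + 0.00066) = 0.29550.
True dip = arctan(0.29550) = 16.46°, dipping toward E (azimuth ≈ 095°).

16.46°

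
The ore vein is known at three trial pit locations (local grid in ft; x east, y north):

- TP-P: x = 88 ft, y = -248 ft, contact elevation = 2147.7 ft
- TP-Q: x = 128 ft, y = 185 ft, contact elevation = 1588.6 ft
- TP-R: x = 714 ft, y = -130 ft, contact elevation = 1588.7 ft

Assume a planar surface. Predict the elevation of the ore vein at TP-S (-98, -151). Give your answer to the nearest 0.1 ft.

Let the plane be z = a·x + b·y + c.
TP-Q−TP-P: 40a + 433b = −559.1;  TP-R−TP-P: 626a + 118b = −559.
Solving gives a = −0.66109, b = −1.23015.
Then c = 2147.7 − a·88 − b·-248 = 1900.80.
At (-98, -151): z = 64.8 + 185.8 + 1900.80 = 2151.3 ft.

2151.3 ft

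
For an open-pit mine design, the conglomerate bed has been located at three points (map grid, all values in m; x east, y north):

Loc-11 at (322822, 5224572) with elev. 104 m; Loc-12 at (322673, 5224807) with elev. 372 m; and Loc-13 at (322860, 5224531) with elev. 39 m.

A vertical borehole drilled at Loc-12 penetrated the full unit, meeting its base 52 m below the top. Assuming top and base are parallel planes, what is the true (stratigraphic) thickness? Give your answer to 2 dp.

28.45 m

Two edge vectors: Loc-11→Loc-12 = (-149, 235, 268), Loc-11→Loc-13 = (38, -41, -65).
Normal n = (Loc-11→Loc-12) × (Loc-11→Loc-13) = (-4287, 499, -2821).
So ∂z/∂x = −n_x/n_z = −1.51967 and ∂z/∂y = −n_y/n_z = 0.17689.
|∇z| = √(a²+b²) = 1.52993, so dip δ = arctan(1.52993) = 56.83°.
True thickness = vertical thickness × cos δ = 52 × cos 56.83° = 28.45 m.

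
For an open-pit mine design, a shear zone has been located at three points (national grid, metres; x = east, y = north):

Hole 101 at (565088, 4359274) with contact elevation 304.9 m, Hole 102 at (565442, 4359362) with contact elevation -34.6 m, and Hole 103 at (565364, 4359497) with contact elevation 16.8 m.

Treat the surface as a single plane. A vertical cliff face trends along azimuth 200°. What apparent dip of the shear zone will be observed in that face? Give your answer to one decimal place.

Let the plane be z = a·x + b·y + c.
Hole 102−Hole 101: 354a + 88b = −339.5;  Hole 103−Hole 101: 276a + 223b = −288.1.
Solving gives a = −0.92135, b = −0.15160.
Unit vector along 200° is (sin 200°, cos 200°) = (-0.3420, -0.9397).
Slope in that direction = a·(-0.3420) + b·(-0.9397) = 0.45758.
Apparent dip = arctan|0.45758| = 24.6° (true dip is 43.0°, so apparent ≤ true as expected).

24.6°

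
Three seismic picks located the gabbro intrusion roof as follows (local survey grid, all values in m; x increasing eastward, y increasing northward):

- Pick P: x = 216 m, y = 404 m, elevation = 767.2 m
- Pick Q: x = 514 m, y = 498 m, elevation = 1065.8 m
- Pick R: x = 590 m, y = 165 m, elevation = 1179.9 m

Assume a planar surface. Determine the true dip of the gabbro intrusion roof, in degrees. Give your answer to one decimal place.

46.2°

Let the plane be z = a·x + b·y + c.
Pick Q−Pick P: 298a + 94b = 298.6;  Pick R−Pick P: 374a − 239b = 412.7.
Solving gives a = 1.03554, b = −0.10630.
Gradient magnitude |∇z| = √(a² + b²) = √(1.07235 + 0.01130) = 1.04099.
True dip = arctan(1.04099) = 46.2°, dipping toward W (azimuth ≈ 276°).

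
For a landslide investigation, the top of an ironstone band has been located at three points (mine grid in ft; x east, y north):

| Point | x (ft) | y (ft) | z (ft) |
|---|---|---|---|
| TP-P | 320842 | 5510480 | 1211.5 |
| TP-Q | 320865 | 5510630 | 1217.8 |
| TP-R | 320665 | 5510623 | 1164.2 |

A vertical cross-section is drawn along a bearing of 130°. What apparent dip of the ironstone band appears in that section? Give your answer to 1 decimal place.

11.6°

Two edge vectors: TP-P→TP-Q = (23, 150, 6.3), TP-P→TP-R = (-177, 143, -47.3).
Normal n = (TP-P→TP-Q) × (TP-P→TP-R) = (-7995.9, -27.2, 29839).
So ∂z/∂x = −n_x/n_z = 0.26797 and ∂z/∂y = −n_y/n_z = 0.00091.
Unit vector along 130° is (sin 130°, cos 130°) = (0.7660, -0.6428).
Slope in that direction = a·(0.7660) + b·(-0.6428) = 0.20469.
Apparent dip = arctan|0.20469| = 11.6° (true dip is 15.0°, so apparent ≤ true as expected).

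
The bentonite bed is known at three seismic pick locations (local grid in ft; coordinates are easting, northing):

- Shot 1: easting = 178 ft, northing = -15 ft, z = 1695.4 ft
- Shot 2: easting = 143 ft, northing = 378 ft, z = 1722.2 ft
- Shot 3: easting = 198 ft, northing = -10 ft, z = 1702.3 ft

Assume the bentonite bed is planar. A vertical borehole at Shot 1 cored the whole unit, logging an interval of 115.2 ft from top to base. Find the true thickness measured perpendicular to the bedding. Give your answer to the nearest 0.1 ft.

109.2 ft

Two edge vectors: Shot 1→Shot 2 = (-35, 393, 26.8), Shot 1→Shot 3 = (20, 5, 6.9).
Normal n = (Shot 1→Shot 2) × (Shot 1→Shot 3) = (2577.7, 777.5, -8035).
So ∂z/∂easting = −n_x/n_z = 0.32081 and ∂z/∂northing = −n_y/n_z = 0.09676.
|∇z| = √(a²+b²) = 0.33508, so dip δ = arctan(0.33508) = 18.53°.
True thickness = vertical thickness × cos δ = 115.2 × cos 18.53° = 109.2 ft.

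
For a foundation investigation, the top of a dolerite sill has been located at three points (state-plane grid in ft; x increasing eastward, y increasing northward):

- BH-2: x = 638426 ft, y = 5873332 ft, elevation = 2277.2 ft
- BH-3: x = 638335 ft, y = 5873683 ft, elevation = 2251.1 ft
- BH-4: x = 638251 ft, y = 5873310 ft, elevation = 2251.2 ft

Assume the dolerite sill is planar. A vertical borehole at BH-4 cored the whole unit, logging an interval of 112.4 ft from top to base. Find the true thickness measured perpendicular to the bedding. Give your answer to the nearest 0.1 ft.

111.0 ft

Let the plane be z = a·x + b·y + c.
BH-3−BH-2: −91a + 351b = −26.1;  BH-4−BH-2: −175a − 22b = −26.
Solving gives a = 0.15293, b = −0.03471.
|∇z| = √(a²+b²) = 0.15682, so dip δ = arctan(0.15682) = 8.91°.
True thickness = vertical thickness × cos δ = 112.4 × cos 8.91° = 111.0 ft.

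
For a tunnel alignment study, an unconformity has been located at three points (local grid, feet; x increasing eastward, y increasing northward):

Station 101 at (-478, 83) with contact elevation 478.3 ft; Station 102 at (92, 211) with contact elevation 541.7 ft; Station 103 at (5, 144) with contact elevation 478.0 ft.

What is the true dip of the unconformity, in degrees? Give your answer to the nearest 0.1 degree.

48.9°

Let the plane be z = a·x + b·y + c.
Station 102−Station 101: 570a + 128b = 63.4;  Station 103−Station 101: 483a + 61b = −0.3.
Solving gives a = −0.14437, b = 1.13821.
Gradient magnitude |∇z| = √(a² + b²) = √(0.02084 + 1.29553) = 1.14733.
True dip = arctan(1.14733) = 48.9°, dipping toward S (azimuth ≈ 173°).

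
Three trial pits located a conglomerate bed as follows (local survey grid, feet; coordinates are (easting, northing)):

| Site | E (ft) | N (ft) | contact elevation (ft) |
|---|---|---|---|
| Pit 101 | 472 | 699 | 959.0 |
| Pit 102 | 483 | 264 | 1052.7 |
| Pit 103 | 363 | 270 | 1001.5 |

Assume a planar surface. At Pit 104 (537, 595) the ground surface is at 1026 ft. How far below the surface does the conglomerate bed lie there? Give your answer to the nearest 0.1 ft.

Two edge vectors: Pit 101→Pit 102 = (11, -435, 93.7), Pit 101→Pit 103 = (-109, -429, 42.5).
Normal n = (Pit 101→Pit 102) × (Pit 101→Pit 103) = (21709.8, -10680.8, -52134).
So ∂z/∂E = −n_x/n_z = 0.41642 and ∂z/∂N = −n_y/n_z = −0.20487.
Intercept c from Pit 101: 959 − 196.55 + 143.21 = 905.65.
At (537, 595): z_contact = 223.62 − 121.90 + 905.65 = 1007.37 ft.
Depth below ground = 1026 − 1007.37 = 18.6 ft.

18.6 ft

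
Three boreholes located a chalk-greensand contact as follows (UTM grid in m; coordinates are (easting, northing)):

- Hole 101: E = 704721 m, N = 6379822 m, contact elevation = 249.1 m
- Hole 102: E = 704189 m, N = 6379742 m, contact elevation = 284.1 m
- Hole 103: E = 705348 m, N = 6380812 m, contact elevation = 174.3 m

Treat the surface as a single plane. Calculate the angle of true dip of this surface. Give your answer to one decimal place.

4.1°

Let the plane be z = a·E + b·N + c.
Hole 102−Hole 101: −532a − 80b = 35;  Hole 103−Hole 101: 627a + 990b = −74.8.
Solving gives a = −0.06016, b = −0.03746.
Gradient magnitude |∇z| = √(a² + b²) = √(0.00362 + 0.00140) = 0.07086.
True dip = arctan(0.07086) = 4.1°, dipping toward ENE (azimuth ≈ 058°).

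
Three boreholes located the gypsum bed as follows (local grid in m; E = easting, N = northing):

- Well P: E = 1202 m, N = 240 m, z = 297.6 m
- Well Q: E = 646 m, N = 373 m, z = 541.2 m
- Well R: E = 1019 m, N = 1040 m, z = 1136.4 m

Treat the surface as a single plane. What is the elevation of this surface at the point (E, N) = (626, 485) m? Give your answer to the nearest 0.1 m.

Let the plane be z = a·E + b·N + c.
Well Q−Well P: −556a + 133b = 243.6;  Well R−Well P: −183a + 800b = 838.8.
Solving gives a = −0.198162, b = 1.003170.
Then c = 297.6 − a·1202 − b·240 = 295.03.
At (626, 485): z = −124.0 + 486.5 + 295.03 = 657.5 m.

657.5 m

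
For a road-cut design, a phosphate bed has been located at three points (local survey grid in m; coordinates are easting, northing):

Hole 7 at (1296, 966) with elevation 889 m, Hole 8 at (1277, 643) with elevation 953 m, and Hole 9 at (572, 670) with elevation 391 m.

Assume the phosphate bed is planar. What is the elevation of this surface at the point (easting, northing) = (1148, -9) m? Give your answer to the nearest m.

1011 m

Two edge vectors: Hole 7→Hole 8 = (-19, -323, 64), Hole 7→Hole 9 = (-724, -296, -498).
Normal n = (Hole 7→Hole 8) × (Hole 7→Hole 9) = (179798, -55798, -228228).
So ∂z/∂easting = −n_x/n_z = 0.78780 and ∂z/∂northing = −n_y/n_z = −0.24448.
Intercept c from Hole 7: 889 − 1020.99 + 236.17 = 104.18.
At (1148, -9): z = 904.4 + 2.2 + 104.18 = 1010.8 m.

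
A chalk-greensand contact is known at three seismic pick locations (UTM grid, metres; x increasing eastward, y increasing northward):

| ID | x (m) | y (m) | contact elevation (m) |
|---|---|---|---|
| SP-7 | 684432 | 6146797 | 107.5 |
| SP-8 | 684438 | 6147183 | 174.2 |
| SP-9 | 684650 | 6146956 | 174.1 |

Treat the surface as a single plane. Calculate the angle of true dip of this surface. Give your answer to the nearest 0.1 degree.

14.0°

Let the plane be z = a·x + b·y + c.
SP-8−SP-7: 6a + 386b = 66.7;  SP-9−SP-7: 218a + 159b = 66.6.
Solving gives a = 0.18153, b = 0.16998.
Gradient magnitude |∇z| = √(a² + b²) = √(0.03295 + 0.02889) = 0.24869.
True dip = arctan(0.24869) = 14.0°, dipping toward SW (azimuth ≈ 227°).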